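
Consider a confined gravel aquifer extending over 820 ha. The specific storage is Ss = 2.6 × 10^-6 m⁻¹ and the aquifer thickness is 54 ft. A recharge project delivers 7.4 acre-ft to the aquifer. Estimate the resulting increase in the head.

b = 54 ft = 16.46 m
S = Ss × b = 2.6 × 10^-6 m⁻¹ × 16.46 m = 4.279 × 10^-5
A = 820 ha = 8.2 × 10^6 m²
ΔV = 7.4 acre-ft = 9128 m³
Δh = ΔV / (S × A) = 9128 m³ / (4.279 × 10^-5 × 8.2 × 10^6 m²) = 26.01 m

Δh ≈ 26 m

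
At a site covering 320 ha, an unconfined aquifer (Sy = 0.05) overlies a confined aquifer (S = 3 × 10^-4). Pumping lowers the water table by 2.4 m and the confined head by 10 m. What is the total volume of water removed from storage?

A = 320 ha = 3.2 × 10^6 m²
Unconfined: ΔV_u = Sy × A × Δh_u = 0.05 × 3.2 × 10^6 × 2.4 = 3.84 × 10^5 m³
Confined: ΔV_c = S × A × Δh_c = 3 × 10^-4 × 3.2 × 10^6 × 10 = 9600 m³
Total ΔV = 3.84 × 10^5 + 9600 = 3.936 × 10^5 m³

ΔV ≈ 3.94 × 10^5 m³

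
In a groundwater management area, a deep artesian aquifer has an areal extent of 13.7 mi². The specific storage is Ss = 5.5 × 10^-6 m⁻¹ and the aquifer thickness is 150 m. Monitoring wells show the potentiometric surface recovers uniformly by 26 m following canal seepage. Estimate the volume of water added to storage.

ΔV ≈ 7.61 × 10^5 m³

S = Ss × b = 5.5 × 10^-6 m⁻¹ × 150 m = 8.25 × 10^-4
A = 13.7 mi² = 3.548 × 10^7 m²
ΔV = S × A × Δh = 8.25 × 10^-4 × 3.548 × 10^7 m² × 26 m = 7.611 × 10^5 m³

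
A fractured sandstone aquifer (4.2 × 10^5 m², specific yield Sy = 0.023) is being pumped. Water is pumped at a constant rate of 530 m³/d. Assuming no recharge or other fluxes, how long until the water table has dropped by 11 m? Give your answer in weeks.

t ≈ 28.6 weeks

ΔV = Sy × A × Δh = 0.023 × 4.2 × 10^5 × 11 = 1.063 × 10^5 m³
t = ΔV / Q = 1.063 × 10^5 m³ / 530 m³/d = 200.5 d
t = 200.5 d ≈ 28.64 weeks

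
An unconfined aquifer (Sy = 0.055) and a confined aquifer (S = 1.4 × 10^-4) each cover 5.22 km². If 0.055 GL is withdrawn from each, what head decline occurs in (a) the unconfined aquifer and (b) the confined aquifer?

Δh_u ≈ 0.192 m; Δh_c ≈ 75.3 m

A = 5.22 km² = 5.22 × 10^6 m²
ΔV = 0.055 GL = 55000 m³
Unconfined: Δh_u = ΔV/(Sy·A) = 55000/(0.055 × 5.22 × 10^6) = 0.1916 m
Confined: Δh_c = ΔV/(S·A) = 55000/(1.4 × 10^-4 × 5.22 × 10^6) = 75.26 m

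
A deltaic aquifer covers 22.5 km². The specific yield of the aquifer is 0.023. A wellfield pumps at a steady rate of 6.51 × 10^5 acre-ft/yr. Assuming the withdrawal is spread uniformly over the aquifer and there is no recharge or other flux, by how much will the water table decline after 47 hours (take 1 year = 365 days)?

A = 22.5 km² = 2.25 × 10^7 m²
Q = 6.51 × 10^5 acre-ft/yr = 2.2 × 10^6 m³/d
t = 47 hours = 1.958 d
ΔV = Q × t = 2.2 × 10^6 m³/d × 1.958 d = 4.308 × 10^6 m³
Δh = ΔV / (Sy × A) = 4.308 × 10^6 / (0.023 × 2.25 × 10^7) = 8.325 m

Δh ≈ 8.33 m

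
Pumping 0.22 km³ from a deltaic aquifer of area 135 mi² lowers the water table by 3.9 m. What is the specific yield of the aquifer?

Sy ≈ 0.16

A = 135 mi² = 3.496 × 10^8 m²
ΔV = 0.22 km³ = 2.2 × 10^8 m³
Sy = ΔV / (A × Δh) = 2.2 × 10^8 m³ / (3.496 × 10^8 m² × 3.9 m) = 0.1613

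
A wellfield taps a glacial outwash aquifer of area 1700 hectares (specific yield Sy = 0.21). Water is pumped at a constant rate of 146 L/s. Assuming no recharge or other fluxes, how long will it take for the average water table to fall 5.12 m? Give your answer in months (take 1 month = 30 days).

t ≈ 48.3 months

A = 1700 hectares = 1.7 × 10^7 m²
ΔV = Sy × A × Δh = 0.21 × 1.7 × 10^7 × 5.12 = 1.828 × 10^7 m³
Q = 146 L/s = 12610 m³/d
t = ΔV / Q = 1.828 × 10^7 m³ / 12610 m³/d = 1449 d
t = 1449 d ≈ 48.3 months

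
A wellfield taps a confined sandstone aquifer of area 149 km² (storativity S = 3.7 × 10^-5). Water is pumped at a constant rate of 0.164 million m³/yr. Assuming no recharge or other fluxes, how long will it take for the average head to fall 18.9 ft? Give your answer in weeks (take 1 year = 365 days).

A = 149 km² = 1.49 × 10^8 m²
Δh = 18.9 ft = 5.761 m
ΔV = S × A × Δh = 3.7 × 10^-5 × 1.49 × 10^8 × 5.761 = 31760 m³
Q = 0.164 million m³/yr = 449.3 m³/d
t = ΔV / Q = 31760 m³ / 449.3 m³/d = 70.68 d
t = 70.68 d ≈ 10.1 weeks

t ≈ 10.1 weeks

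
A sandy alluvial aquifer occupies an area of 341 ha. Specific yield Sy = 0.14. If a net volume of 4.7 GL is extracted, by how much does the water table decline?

A = 341 ha = 3.41 × 10^6 m²
ΔV = 4.7 GL = 4.7 × 10^6 m³
Δh = ΔV / (Sy × A) = 4.7 × 10^6 m³ / (0.14 × 3.41 × 10^6 m²) = 9.845 m

Δh ≈ 9.84 m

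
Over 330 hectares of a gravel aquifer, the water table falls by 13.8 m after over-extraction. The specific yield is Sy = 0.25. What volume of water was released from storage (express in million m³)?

ΔV ≈ 11.4 million m³

A = 330 hectares = 3.3 × 10^6 m²
ΔV = Sy × A × Δh = 0.25 × 3.3 × 10^6 m² × 13.8 m = 1.139 × 10^7 m³
ΔV = 1.139 × 10^7 m³ = 11.38 million m³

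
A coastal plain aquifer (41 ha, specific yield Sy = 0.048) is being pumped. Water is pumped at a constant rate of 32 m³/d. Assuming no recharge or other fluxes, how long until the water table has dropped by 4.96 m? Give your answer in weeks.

A = 41 ha = 4.1 × 10^5 m²
ΔV = Sy × A × Δh = 0.048 × 4.1 × 10^5 × 4.96 = 97610 m³
t = ΔV / Q = 97610 m³ / 32 m³/d = 3050 d
t = 3050 d ≈ 435.8 weeks

t ≈ 436 weeks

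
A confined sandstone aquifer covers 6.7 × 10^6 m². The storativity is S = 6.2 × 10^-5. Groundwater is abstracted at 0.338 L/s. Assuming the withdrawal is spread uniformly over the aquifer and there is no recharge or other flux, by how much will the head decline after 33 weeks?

Δh ≈ 16.2 m

Q = 0.338 L/s = 29.2 m³/d
t = 33 weeks = 231 d
ΔV = Q × t = 29.2 m³/d × 231 d = 6746 m³
Δh = ΔV / (S × A) = 6746 / (6.2 × 10^-5 × 6.7 × 10^6) = 16.24 m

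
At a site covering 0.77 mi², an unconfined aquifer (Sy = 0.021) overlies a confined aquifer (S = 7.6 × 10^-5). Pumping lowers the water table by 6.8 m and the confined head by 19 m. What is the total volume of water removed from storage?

A = 0.77 mi² = 1.994 × 10^6 m²
Unconfined: ΔV_u = Sy × A × Δh_u = 0.021 × 1.994 × 10^6 × 6.8 = 2.848 × 10^5 m³
Confined: ΔV_c = S × A × Δh_c = 7.6 × 10^-5 × 1.994 × 10^6 × 19 = 2880 m³
Total ΔV = 2.848 × 10^5 + 2880 = 2.877 × 10^5 m³

ΔV ≈ 2.88 × 10^5 m³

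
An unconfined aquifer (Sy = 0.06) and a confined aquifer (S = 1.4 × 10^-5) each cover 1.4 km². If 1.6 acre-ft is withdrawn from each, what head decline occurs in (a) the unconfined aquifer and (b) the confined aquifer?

Δh_u ≈ 0.0235 m; Δh_c ≈ 101 m

A = 1.4 km² = 1.4 × 10^6 m²
ΔV = 1.6 acre-ft = 1974 m³
Unconfined: Δh_u = ΔV/(Sy·A) = 1974/(0.06 × 1.4 × 10^6) = 0.02349 m
Confined: Δh_c = ΔV/(S·A) = 1974/(1.4 × 10^-5 × 1.4 × 10^6) = 100.7 m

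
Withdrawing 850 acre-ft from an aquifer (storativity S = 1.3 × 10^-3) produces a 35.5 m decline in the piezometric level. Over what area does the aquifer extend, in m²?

A ≈ 2.27 × 10^7 m²

ΔV = 850 acre-ft = 1.048 × 10^6 m³
A = ΔV / (S × Δh) = 1.048 × 10^6 / (0.0013 × 35.5) = 2.272 × 10^7 m²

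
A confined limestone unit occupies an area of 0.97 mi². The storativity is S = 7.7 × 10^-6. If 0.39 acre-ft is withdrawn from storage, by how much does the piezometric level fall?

A = 0.97 mi² = 2.512 × 10^6 m²
ΔV = 0.39 acre-ft = 481.1 m³
Δh = ΔV / (S × A) = 481.1 m³ / (7.7 × 10^-6 × 2.512 × 10^6 m²) = 24.87 m

Δh ≈ 24.9 m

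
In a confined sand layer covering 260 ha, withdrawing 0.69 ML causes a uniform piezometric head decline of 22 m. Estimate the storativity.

A = 260 ha = 2.6 × 10^6 m²
ΔV = 0.69 ML = 690 m³
S = ΔV / (A × Δh) = 690 m³ / (2.6 × 10^6 m² × 22 m) = 1.206 × 10^-5

S ≈ 1.2 × 10^-5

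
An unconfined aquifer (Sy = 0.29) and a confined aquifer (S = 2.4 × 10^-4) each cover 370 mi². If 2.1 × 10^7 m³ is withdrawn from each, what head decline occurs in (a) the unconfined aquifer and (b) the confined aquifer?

Δh_u ≈ 0.0756 m; Δh_c ≈ 91.3 m

A = 370 mi² = 9.583 × 10^8 m²
Unconfined: Δh_u = ΔV/(Sy·A) = 2.1 × 10^7/(0.29 × 9.583 × 10^8) = 0.07557 m
Confined: Δh_c = ΔV/(S·A) = 2.1 × 10^7/(2.4 × 10^-4 × 9.583 × 10^8) = 91.31 m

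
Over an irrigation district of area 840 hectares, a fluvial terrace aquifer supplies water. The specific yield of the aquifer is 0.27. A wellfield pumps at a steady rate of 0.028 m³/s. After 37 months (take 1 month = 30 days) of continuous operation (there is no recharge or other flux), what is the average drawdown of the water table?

Δh ≈ 1.18 m

A = 840 hectares = 8.4 × 10^6 m²
Q = 0.028 m³/s = 2419 m³/d
t = 37 months = 1110 d
ΔV = Q × t = 2419 m³/d × 1110 d = 2.685 × 10^6 m³
Δh = ΔV / (Sy × A) = 2.685 × 10^6 / (0.27 × 8.4 × 10^6) = 1.184 m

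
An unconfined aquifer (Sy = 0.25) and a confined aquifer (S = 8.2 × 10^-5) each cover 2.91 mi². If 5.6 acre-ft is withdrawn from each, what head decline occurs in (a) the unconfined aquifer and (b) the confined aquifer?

Δh_u ≈ 0.00367 m; Δh_c ≈ 11.2 m

A = 2.91 mi² = 7.537 × 10^6 m²
ΔV = 5.6 acre-ft = 6907 m³
Unconfined: Δh_u = ΔV/(Sy·A) = 6907/(0.25 × 7.537 × 10^6) = 0.003666 m
Confined: Δh_c = ΔV/(S·A) = 6907/(8.2 × 10^-5 × 7.537 × 10^6) = 11.18 m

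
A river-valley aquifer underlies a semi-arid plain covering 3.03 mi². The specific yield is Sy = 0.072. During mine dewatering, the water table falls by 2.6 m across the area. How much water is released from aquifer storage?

ΔV ≈ 1.47 × 10^6 m³

A = 3.03 mi² = 7.848 × 10^6 m²
ΔV = Sy × A × Δh = 0.072 × 7.848 × 10^6 m² × 2.6 m = 1.469 × 10^6 m³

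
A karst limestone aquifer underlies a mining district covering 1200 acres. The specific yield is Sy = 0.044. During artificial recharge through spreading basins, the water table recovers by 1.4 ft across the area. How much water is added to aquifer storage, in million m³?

A = 1200 acres = 4.856 × 10^6 m²
Δh = 1.4 ft = 0.4267 m
ΔV = Sy × A × Δh = 0.044 × 4.856 × 10^6 m² × 0.4267 m = 91180 m³
ΔV = 91180 m³ = 0.09118 million m³

ΔV ≈ 0.0912 million m³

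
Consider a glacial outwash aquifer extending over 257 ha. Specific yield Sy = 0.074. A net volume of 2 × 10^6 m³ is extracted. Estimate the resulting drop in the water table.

A = 257 ha = 2.57 × 10^6 m²
Δh = ΔV / (Sy × A) = 2 × 10^6 m³ / (0.074 × 2.57 × 10^6 m²) = 10.52 m

Δh ≈ 10.5 m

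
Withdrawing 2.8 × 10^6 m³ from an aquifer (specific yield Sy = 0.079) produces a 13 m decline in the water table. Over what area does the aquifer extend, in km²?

A = ΔV / (Sy × Δh) = 2.8 × 10^6 / (0.079 × 13) = 2.726 × 10^6 m²
A = 2.726 × 10^6 m² = 2.726 km²

A ≈ 2.73 km²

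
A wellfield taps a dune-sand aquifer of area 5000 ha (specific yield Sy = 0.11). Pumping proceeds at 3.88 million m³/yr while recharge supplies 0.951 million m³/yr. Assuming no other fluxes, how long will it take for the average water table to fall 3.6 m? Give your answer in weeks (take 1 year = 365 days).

t ≈ 352 weeks

A = 5000 ha = 5 × 10^7 m²
ΔV = Sy × A × Δh = 0.11 × 5 × 10^7 × 3.6 = 1.98 × 10^7 m³
Net withdrawal = 3.88 − 0.951 = 2.929 million m³/yr = 8025 m³/d
t = ΔV / Q = 1.98 × 10^7 m³ / 8025 m³/d = 2467 d
t = 2467 d ≈ 352.5 weeks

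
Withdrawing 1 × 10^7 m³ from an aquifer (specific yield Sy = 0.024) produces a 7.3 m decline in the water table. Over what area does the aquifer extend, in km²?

A = ΔV / (Sy × Δh) = 1 × 10^7 / (0.024 × 7.3) = 5.708 × 10^7 m²
A = 5.708 × 10^7 m² = 57.08 km²

A ≈ 57.1 km²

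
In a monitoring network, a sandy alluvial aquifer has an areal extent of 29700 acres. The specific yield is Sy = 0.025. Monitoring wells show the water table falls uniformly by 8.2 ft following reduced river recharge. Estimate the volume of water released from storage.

A = 29700 acres = 1.202 × 10^8 m²
Δh = 8.2 ft = 2.499 m
ΔV = Sy × A × Δh = 0.025 × 1.202 × 10^8 m² × 2.499 m = 7.51 × 10^6 m³

ΔV ≈ 7.51 × 10^6 m³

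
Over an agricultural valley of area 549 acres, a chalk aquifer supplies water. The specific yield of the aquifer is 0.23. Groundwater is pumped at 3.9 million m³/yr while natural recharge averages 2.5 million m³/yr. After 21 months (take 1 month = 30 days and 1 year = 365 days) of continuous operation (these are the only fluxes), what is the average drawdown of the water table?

Δh ≈ 4.73 m

A = 549 acres = 2.222 × 10^6 m²
Net abstraction = 3.9 − 2.5 = 1.4 million m³/yr
Q_net = 1.4 million m³/yr = 3836 m³/d
t = 21 months = 630 d
ΔV = Q × t = 3836 m³/d × 630 d = 2.416 × 10^6 m³
Δh = ΔV / (Sy × A) = 2.416 × 10^6 / (0.23 × 2.222 × 10^6) = 4.729 m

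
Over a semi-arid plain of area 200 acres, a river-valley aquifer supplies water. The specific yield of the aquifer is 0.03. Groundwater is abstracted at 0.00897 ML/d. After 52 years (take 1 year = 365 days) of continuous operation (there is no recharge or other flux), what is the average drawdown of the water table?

A = 200 acres = 8.094 × 10^5 m²
Q = 0.00897 ML/d = 8.97 m³/d
t = 52 years = 18980 d
ΔV = Q × t = 8.97 m³/d × 18980 d = 1.703 × 10^5 m³
Δh = ΔV / (Sy × A) = 1.703 × 10^5 / (0.03 × 8.094 × 10^5) = 7.012 m

Δh ≈ 7.01 m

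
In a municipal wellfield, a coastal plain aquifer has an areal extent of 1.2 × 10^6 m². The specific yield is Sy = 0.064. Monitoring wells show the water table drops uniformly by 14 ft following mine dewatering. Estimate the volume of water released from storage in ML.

Δh = 14 ft = 4.267 m
ΔV = Sy × A × Δh = 0.064 × 1.2 × 10^6 m² × 4.267 m = 3.277 × 10^5 m³
ΔV = 3.277 × 10^5 m³ = 327.7 ML

ΔV ≈ 328 ML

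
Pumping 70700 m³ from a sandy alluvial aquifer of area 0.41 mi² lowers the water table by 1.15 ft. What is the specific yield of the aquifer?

A = 0.41 mi² = 1.062 × 10^6 m²
Δh = 1.15 ft = 0.3505 m
Sy = ΔV / (A × Δh) = 70700 m³ / (1.062 × 10^6 m² × 0.3505 m) = 0.1899

Sy ≈ 0.19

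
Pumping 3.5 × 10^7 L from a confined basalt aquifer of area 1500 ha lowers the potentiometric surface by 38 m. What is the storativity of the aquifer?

S ≈ 6.1 × 10^-5

A = 1500 ha = 1.5 × 10^7 m²
ΔV = 3.5 × 10^7 L = 35000 m³
S = ΔV / (A × Δh) = 35000 m³ / (1.5 × 10^7 m² × 38 m) = 6.14 × 10^-5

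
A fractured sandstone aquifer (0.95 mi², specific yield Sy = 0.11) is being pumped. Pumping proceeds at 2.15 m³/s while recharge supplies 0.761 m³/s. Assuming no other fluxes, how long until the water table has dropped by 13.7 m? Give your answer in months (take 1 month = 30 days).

A = 0.95 mi² = 2.46 × 10^6 m²
ΔV = Sy × A × Δh = 0.11 × 2.46 × 10^6 × 13.7 = 3.708 × 10^6 m³
Net withdrawal = 2.15 − 0.761 = 1.389 m³/s = 1.2 × 10^5 m³/d
t = ΔV / Q = 3.708 × 10^6 m³ / 1.2 × 10^5 m³/d = 30.9 d
t = 30.9 d ≈ 1.03 months

t ≈ 1.03 months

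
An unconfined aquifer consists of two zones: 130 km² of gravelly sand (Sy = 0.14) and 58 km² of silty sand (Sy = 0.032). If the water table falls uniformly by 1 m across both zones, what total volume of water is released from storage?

ΔV ≈ 2.01 × 10^7 m³

A₁ = 130 km² = 1.3 × 10^8 m²; A₂ = 58 km² = 5.8 × 10^7 m²
ΔV₁ = 0.14 × 1.3 × 10^8 × 1 = 1.82 × 10^7 m³
ΔV₂ = 0.032 × 5.8 × 10^7 × 1 = 1.856 × 10^6 m³
ΔV = ΔV₁ + ΔV₂ = 2.006 × 10^7 m³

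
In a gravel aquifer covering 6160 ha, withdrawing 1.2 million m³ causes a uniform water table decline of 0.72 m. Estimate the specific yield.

Sy ≈ 0.027

A = 6160 ha = 6.16 × 10^7 m²
ΔV = 1.2 million m³ = 1.2 × 10^6 m³
Sy = ΔV / (A × Δh) = 1.2 × 10^6 m³ / (6.16 × 10^7 m² × 0.72 m) = 0.02706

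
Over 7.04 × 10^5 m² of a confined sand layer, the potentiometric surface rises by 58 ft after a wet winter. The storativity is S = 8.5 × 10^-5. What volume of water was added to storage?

ΔV ≈ 1060 m³

Δh = 58 ft = 17.68 m
ΔV = S × A × Δh = 8.5 × 10^-5 × 7.04 × 10^5 m² × 17.68 m = 1058 m³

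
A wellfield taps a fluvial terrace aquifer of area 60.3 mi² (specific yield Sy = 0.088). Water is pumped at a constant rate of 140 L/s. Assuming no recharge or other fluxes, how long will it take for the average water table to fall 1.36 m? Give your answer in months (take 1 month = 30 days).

t ≈ 51.5 months

A = 60.3 mi² = 1.562 × 10^8 m²
ΔV = Sy × A × Δh = 0.088 × 1.562 × 10^8 × 1.36 = 1.869 × 10^7 m³
Q = 140 L/s = 12100 m³/d
t = ΔV / Q = 1.869 × 10^7 m³ / 12100 m³/d = 1545 d
t = 1545 d ≈ 51.51 months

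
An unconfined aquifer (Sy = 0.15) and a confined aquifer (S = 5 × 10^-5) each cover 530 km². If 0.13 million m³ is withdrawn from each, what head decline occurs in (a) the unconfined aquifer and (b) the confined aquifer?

A = 530 km² = 5.3 × 10^8 m²
ΔV = 0.13 million m³ = 1.3 × 10^5 m³
Unconfined: Δh_u = ΔV/(Sy·A) = 1.3 × 10^5/(0.15 × 5.3 × 10^8) = 0.001635 m
Confined: Δh_c = ΔV/(S·A) = 1.3 × 10^5/(5 × 10^-5 × 5.3 × 10^8) = 4.906 m

Δh_u ≈ 0.00164 m; Δh_c ≈ 4.91 m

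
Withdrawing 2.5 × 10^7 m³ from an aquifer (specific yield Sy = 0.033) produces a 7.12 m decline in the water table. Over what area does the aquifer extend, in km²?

A ≈ 106 km²

A = ΔV / (Sy × Δh) = 2.5 × 10^7 / (0.033 × 7.12) = 1.064 × 10^8 m²
A = 1.064 × 10^8 m² = 106.4 km²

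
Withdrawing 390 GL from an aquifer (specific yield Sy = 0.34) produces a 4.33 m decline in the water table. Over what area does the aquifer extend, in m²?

A ≈ 2.65 × 10^8 m²

ΔV = 390 GL = 3.9 × 10^8 m³
A = ΔV / (Sy × Δh) = 3.9 × 10^8 / (0.34 × 4.33) = 2.649 × 10^8 m²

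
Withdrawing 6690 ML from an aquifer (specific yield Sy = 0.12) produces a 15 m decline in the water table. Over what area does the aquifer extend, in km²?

A ≈ 3.72 km²

ΔV = 6690 ML = 6.69 × 10^6 m³
A = ΔV / (Sy × Δh) = 6.69 × 10^6 / (0.12 × 15) = 3.717 × 10^6 m²
A = 3.717 × 10^6 m² = 3.717 km²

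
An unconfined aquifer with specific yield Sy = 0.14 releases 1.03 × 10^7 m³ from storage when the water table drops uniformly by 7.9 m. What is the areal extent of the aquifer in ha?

A = ΔV / (Sy × Δh) = 1.03 × 10^7 / (0.14 × 7.9) = 9.313 × 10^6 m²
A = 9.313 × 10^6 m² = 931.3 ha

A ≈ 931 ha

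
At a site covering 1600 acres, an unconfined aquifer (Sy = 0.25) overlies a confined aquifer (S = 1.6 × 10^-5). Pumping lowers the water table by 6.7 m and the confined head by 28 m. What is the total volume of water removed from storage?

ΔV ≈ 1.08 × 10^7 m³

A = 1600 acres = 6.475 × 10^6 m²
Unconfined: ΔV_u = Sy × A × Δh_u = 0.25 × 6.475 × 10^6 × 6.7 = 1.085 × 10^7 m³
Confined: ΔV_c = S × A × Δh_c = 1.6 × 10^-5 × 6.475 × 10^6 × 28 = 2901 m³
Total ΔV = 1.085 × 10^7 + 2901 = 1.085 × 10^7 m³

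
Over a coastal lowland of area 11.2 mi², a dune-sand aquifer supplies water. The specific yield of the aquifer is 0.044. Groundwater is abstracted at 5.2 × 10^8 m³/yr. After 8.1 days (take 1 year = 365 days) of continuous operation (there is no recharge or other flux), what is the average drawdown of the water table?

A = 11.2 mi² = 2.901 × 10^7 m²
Q = 5.2 × 10^8 m³/yr = 1.425 × 10^6 m³/d
ΔV = Q × t = 1.425 × 10^6 m³/d × 8.1 d = 1.154 × 10^7 m³
Δh = ΔV / (Sy × A) = 1.154 × 10^7 / (0.044 × 2.901 × 10^7) = 9.041 m

Δh ≈ 9.04 m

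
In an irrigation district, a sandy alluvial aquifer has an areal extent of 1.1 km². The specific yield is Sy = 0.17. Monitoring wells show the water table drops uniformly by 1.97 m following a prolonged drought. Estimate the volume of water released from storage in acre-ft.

ΔV ≈ 299 acre-ft

A = 1.1 km² = 1.1 × 10^6 m²
ΔV = Sy × A × Δh = 0.17 × 1.1 × 10^6 m² × 1.97 m = 3.684 × 10^5 m³
ΔV = 3.684 × 10^5 m³ = 298.7 acre-ft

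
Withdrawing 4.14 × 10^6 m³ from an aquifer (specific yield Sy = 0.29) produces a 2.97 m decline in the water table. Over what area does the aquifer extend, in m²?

A = ΔV / (Sy × Δh) = 4.14 × 10^6 / (0.29 × 2.97) = 4.807 × 10^6 m²

A ≈ 4.81 × 10^6 m²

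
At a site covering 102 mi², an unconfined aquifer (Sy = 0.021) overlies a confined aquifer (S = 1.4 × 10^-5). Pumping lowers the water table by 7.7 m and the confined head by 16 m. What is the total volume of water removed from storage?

A = 102 mi² = 2.642 × 10^8 m²
Unconfined: ΔV_u = Sy × A × Δh_u = 0.021 × 2.642 × 10^8 × 7.7 = 4.272 × 10^7 m³
Confined: ΔV_c = S × A × Δh_c = 1.4 × 10^-5 × 2.642 × 10^8 × 16 = 59180 m³
Total ΔV = 4.272 × 10^7 + 59180 = 4.278 × 10^7 m³

ΔV ≈ 4.28 × 10^7 m³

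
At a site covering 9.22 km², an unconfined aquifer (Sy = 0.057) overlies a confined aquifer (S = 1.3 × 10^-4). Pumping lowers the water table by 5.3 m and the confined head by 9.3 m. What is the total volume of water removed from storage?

ΔV ≈ 2.8 × 10^6 m³

A = 9.22 km² = 9.22 × 10^6 m²
Unconfined: ΔV_u = Sy × A × Δh_u = 0.057 × 9.22 × 10^6 × 5.3 = 2.785 × 10^6 m³
Confined: ΔV_c = S × A × Δh_c = 1.3 × 10^-4 × 9.22 × 10^6 × 9.3 = 11150 m³
Total ΔV = 2.785 × 10^6 + 11150 = 2.797 × 10^6 m³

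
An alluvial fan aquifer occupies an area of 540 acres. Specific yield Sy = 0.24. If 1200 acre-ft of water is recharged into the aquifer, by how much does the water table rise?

A = 540 acres = 2.185 × 10^6 m²
ΔV = 1200 acre-ft = 1.48 × 10^6 m³
Δh = ΔV / (Sy × A) = 1.48 × 10^6 m³ / (0.24 × 2.185 × 10^6 m²) = 2.822 m

Δh ≈ 2.82 m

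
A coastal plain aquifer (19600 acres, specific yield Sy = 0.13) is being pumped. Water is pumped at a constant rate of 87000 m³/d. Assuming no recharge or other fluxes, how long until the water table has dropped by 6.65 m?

A = 19600 acres = 7.932 × 10^7 m²
ΔV = Sy × A × Δh = 0.13 × 7.932 × 10^7 × 6.65 = 6.857 × 10^7 m³
t = ΔV / Q = 6.857 × 10^7 m³ / 87000 m³/d = 788.2 d

t ≈ 788 days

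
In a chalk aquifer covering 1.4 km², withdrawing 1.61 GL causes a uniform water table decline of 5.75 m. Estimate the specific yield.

A = 1.4 km² = 1.4 × 10^6 m²
ΔV = 1.61 GL = 1.61 × 10^6 m³
Sy = ΔV / (A × Δh) = 1.61 × 10^6 m³ / (1.4 × 10^6 m² × 5.75 m) = 0.2

Sy ≈ 0.2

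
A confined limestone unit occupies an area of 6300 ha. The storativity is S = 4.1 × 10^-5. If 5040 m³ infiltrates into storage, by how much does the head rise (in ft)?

A = 6300 ha = 6.3 × 10^7 m²
Δh = ΔV / (S × A) = 5040 m³ / (4.1 × 10^-5 × 6.3 × 10^7 m²) = 1.951 m
Δh = 1.951 m = 6.402 ft

Δh ≈ 6.4 ft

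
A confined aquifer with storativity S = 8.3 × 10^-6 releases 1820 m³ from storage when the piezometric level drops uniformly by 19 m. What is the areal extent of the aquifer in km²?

A ≈ 11.5 km²

A = ΔV / (S × Δh) = 1820 / (8.3 × 10^-6 × 19) = 1.154 × 10^7 m²
A = 1.154 × 10^7 m² = 11.54 km²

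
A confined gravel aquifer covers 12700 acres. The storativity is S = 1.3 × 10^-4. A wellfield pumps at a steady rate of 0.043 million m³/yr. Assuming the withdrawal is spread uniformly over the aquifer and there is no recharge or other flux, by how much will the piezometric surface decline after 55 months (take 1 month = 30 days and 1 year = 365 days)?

A = 12700 acres = 5.14 × 10^7 m²
Q = 0.043 million m³/yr = 117.8 m³/d
t = 55 months = 1650 d
ΔV = Q × t = 117.8 m³/d × 1650 d = 1.944 × 10^5 m³
Δh = ΔV / (S × A) = 1.944 × 10^5 / (1.3 × 10^-4 × 5.14 × 10^7) = 29.09 m

Δh ≈ 29.1 m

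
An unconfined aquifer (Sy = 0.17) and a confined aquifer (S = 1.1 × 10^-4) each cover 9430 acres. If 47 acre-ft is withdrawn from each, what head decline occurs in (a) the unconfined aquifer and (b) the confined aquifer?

A = 9430 acres = 3.816 × 10^7 m²
ΔV = 47 acre-ft = 57970 m³
Unconfined: Δh_u = ΔV/(Sy·A) = 57970/(0.17 × 3.816 × 10^7) = 0.008936 m
Confined: Δh_c = ΔV/(S·A) = 57970/(1.1 × 10^-4 × 3.816 × 10^7) = 13.81 m

Δh_u ≈ 0.00894 m; Δh_c ≈ 13.8 m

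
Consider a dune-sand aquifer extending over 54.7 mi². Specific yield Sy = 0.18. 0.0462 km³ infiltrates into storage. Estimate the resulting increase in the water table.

A = 54.7 mi² = 1.417 × 10^8 m²
ΔV = 0.0462 km³ = 4.62 × 10^7 m³
Δh = ΔV / (Sy × A) = 4.62 × 10^7 m³ / (0.18 × 1.417 × 10^8 m²) = 1.812 m

Δh ≈ 1.81 m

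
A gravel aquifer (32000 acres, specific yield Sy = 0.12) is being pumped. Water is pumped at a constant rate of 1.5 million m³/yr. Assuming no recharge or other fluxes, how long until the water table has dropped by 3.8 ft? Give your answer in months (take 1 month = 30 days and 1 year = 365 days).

A = 32000 acres = 1.295 × 10^8 m²
Δh = 3.8 ft = 1.158 m
ΔV = Sy × A × Δh = 0.12 × 1.295 × 10^8 × 1.158 = 1.8 × 10^7 m³
Q = 1.5 million m³/yr = 4110 m³/d
t = ΔV / Q = 1.8 × 10^7 m³ / 4110 m³/d = 4380 d
t = 4380 d ≈ 146 months

t ≈ 146 months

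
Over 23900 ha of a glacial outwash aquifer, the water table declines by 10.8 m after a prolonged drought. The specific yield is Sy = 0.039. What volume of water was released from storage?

ΔV ≈ 1.01 × 10^8 m³

A = 23900 ha = 2.39 × 10^8 m²
ΔV = Sy × A × Δh = 0.039 × 2.39 × 10^8 m² × 10.8 m = 1.007 × 10^8 m³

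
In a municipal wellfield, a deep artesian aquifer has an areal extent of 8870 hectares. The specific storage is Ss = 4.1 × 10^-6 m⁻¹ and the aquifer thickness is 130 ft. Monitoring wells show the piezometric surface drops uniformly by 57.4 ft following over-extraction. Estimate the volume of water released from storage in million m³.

b = 130 ft = 39.62 m
S = Ss × b = 4.1 × 10^-6 m⁻¹ × 39.62 m = 1.625 × 10^-4
A = 8870 hectares = 8.87 × 10^7 m²
Δh = 57.4 ft = 17.5 m
ΔV = S × A × Δh = 1.625 × 10^-4 × 8.87 × 10^7 m² × 17.5 m = 2.521 × 10^5 m³
ΔV = 2.521 × 10^5 m³ = 0.2521 million m³

ΔV ≈ 0.252 million m³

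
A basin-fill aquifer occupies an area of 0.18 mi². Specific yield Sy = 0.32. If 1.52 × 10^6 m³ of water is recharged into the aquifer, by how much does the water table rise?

Δh ≈ 10.2 m

A = 0.18 mi² = 4.662 × 10^5 m²
Δh = ΔV / (Sy × A) = 1.52 × 10^6 m³ / (0.32 × 4.662 × 10^5 m²) = 10.19 m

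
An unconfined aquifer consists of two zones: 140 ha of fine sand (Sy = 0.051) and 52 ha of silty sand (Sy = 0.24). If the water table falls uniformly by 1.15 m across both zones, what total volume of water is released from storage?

ΔV ≈ 2.26 × 10^5 m³

A₁ = 140 ha = 1.4 × 10^6 m²; A₂ = 52 ha = 5.2 × 10^5 m²
ΔV₁ = 0.051 × 1.4 × 10^6 × 1.15 = 82110 m³
ΔV₂ = 0.24 × 5.2 × 10^5 × 1.15 = 1.435 × 10^5 m³
ΔV = ΔV₁ + ΔV₂ = 2.256 × 10^5 m³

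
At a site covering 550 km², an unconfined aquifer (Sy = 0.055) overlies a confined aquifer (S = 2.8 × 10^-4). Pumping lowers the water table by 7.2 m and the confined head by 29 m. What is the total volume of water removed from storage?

A = 550 km² = 5.5 × 10^8 m²
Unconfined: ΔV_u = Sy × A × Δh_u = 0.055 × 5.5 × 10^8 × 7.2 = 2.178 × 10^8 m³
Confined: ΔV_c = S × A × Δh_c = 2.8 × 10^-4 × 5.5 × 10^8 × 29 = 4.466 × 10^6 m³
Total ΔV = 2.178 × 10^8 + 4.466 × 10^6 = 2.223 × 10^8 m³

ΔV ≈ 2.22 × 10^8 m³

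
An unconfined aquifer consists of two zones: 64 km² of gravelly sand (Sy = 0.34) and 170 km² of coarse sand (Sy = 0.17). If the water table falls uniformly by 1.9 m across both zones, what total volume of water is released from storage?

ΔV ≈ 9.63 × 10^7 m³

A₁ = 64 km² = 6.4 × 10^7 m²; A₂ = 170 km² = 1.7 × 10^8 m²
ΔV₁ = 0.34 × 6.4 × 10^7 × 1.9 = 4.134 × 10^7 m³
ΔV₂ = 0.17 × 1.7 × 10^8 × 1.9 = 5.491 × 10^7 m³
ΔV = ΔV₁ + ΔV₂ = 9.625 × 10^7 m³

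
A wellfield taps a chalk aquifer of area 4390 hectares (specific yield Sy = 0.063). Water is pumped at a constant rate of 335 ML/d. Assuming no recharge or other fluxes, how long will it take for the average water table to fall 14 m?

A = 4390 hectares = 4.39 × 10^7 m²
ΔV = Sy × A × Δh = 0.063 × 4.39 × 10^7 × 14 = 3.872 × 10^7 m³
Q = 335 ML/d = 3.35 × 10^5 m³/d
t = ΔV / Q = 3.872 × 10^7 m³ / 3.35 × 10^5 m³/d = 115.6 d

t ≈ 116 days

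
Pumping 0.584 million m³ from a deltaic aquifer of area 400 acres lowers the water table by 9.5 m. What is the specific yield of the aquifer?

A = 400 acres = 1.619 × 10^6 m²
ΔV = 0.584 million m³ = 5.84 × 10^5 m³
Sy = ΔV / (A × Δh) = 5.84 × 10^5 m³ / (1.619 × 10^6 m² × 9.5 m) = 0.03798

Sy ≈ 0.038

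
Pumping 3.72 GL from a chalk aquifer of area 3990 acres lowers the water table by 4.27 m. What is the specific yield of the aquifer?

Sy ≈ 0.054

A = 3990 acres = 1.615 × 10^7 m²
ΔV = 3.72 GL = 3.72 × 10^6 m³
Sy = ΔV / (A × Δh) = 3.72 × 10^6 m³ / (1.615 × 10^7 m² × 4.27 m) = 0.05395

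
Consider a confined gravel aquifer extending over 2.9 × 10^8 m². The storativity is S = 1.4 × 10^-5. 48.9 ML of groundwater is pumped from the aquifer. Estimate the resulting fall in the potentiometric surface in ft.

ΔV = 48.9 ML = 48900 m³
Δh = ΔV / (S × A) = 48900 m³ / (1.4 × 10^-5 × 2.9 × 10^8 m²) = 12.04 m
Δh = 12.04 m = 39.52 ft

Δh ≈ 39.5 ft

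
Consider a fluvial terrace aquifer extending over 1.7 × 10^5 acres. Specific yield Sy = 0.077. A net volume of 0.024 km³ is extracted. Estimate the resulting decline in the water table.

Δh ≈ 0.453 m

A = 1.7 × 10^5 acres = 6.88 × 10^8 m²
ΔV = 0.024 km³ = 2.4 × 10^7 m³
Δh = ΔV / (Sy × A) = 2.4 × 10^7 m³ / (0.077 × 6.88 × 10^8 m²) = 0.4531 m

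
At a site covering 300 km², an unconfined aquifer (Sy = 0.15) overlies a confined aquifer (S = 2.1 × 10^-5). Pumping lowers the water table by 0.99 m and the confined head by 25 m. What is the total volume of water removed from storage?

A = 300 km² = 3 × 10^8 m²
Unconfined: ΔV_u = Sy × A × Δh_u = 0.15 × 3 × 10^8 × 0.99 = 4.455 × 10^7 m³
Confined: ΔV_c = S × A × Δh_c = 2.1 × 10^-5 × 3 × 10^8 × 25 = 1.575 × 10^5 m³
Total ΔV = 4.455 × 10^7 + 1.575 × 10^5 = 4.471 × 10^7 m³

ΔV ≈ 4.47 × 10^7 m³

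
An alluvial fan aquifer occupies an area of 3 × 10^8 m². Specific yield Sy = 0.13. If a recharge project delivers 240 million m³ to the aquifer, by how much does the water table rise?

ΔV = 240 million m³ = 2.4 × 10^8 m³
Δh = ΔV / (Sy × A) = 2.4 × 10^8 m³ / (0.13 × 3 × 10^8 m²) = 6.154 m

Δh ≈ 6.15 m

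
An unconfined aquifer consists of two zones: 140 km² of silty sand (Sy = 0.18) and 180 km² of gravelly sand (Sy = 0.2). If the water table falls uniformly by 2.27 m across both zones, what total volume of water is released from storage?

ΔV ≈ 1.39 × 10^8 m³

A₁ = 140 km² = 1.4 × 10^8 m²; A₂ = 180 km² = 1.8 × 10^8 m²
ΔV₁ = 0.18 × 1.4 × 10^8 × 2.27 = 5.72 × 10^7 m³
ΔV₂ = 0.2 × 1.8 × 10^8 × 2.27 = 8.172 × 10^7 m³
ΔV = ΔV₁ + ΔV₂ = 1.389 × 10^8 m³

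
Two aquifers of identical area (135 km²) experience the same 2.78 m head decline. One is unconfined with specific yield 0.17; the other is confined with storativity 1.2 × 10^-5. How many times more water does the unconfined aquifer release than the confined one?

ΔV_u / ΔV_c ≈ 14200

A = 135 km² = 1.35 × 10^8 m²
Unconfined: ΔV_u = Sy × A × Δh = 0.17 × 1.35 × 10^8 × 2.78 = 6.38 × 10^7 m³
Confined: ΔV_c = S × A × Δh = 1.2 × 10^-5 × 1.35 × 10^8 × 2.78 = 4504 m³
Ratio = ΔV_u / ΔV_c = Sy / S = 0.17 / 1.2 × 10^-5 = 14170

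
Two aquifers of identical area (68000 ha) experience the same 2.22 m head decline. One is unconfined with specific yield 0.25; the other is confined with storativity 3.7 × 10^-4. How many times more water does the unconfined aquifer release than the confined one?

ΔV_u / ΔV_c ≈ 676

A = 68000 ha = 6.8 × 10^8 m²
Unconfined: ΔV_u = Sy × A × Δh = 0.25 × 6.8 × 10^8 × 2.22 = 3.774 × 10^8 m³
Confined: ΔV_c = S × A × Δh = 3.7 × 10^-4 × 6.8 × 10^8 × 2.22 = 5.586 × 10^5 m³
Ratio = ΔV_u / ΔV_c = Sy / S = 0.25 / 3.7 × 10^-4 = 675.7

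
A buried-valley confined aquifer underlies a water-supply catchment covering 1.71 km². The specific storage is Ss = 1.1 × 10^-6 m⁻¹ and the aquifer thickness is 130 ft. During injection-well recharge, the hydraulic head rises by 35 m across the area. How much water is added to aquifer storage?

ΔV ≈ 2610 m³

b = 130 ft = 39.62 m
S = Ss × b = 1.1 × 10^-6 m⁻¹ × 39.62 m = 4.359 × 10^-5
A = 1.71 km² = 1.71 × 10^6 m²
ΔV = S × A × Δh = 4.359 × 10^-5 × 1.71 × 10^6 m² × 35 m = 2609 m³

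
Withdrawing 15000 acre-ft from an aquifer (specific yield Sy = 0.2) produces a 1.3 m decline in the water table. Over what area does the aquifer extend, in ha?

ΔV = 15000 acre-ft = 1.85 × 10^7 m³
A = ΔV / (Sy × Δh) = 1.85 × 10^7 / (0.2 × 1.3) = 7.116 × 10^7 m²
A = 7.116 × 10^7 m² = 7116 ha

A ≈ 7120 ha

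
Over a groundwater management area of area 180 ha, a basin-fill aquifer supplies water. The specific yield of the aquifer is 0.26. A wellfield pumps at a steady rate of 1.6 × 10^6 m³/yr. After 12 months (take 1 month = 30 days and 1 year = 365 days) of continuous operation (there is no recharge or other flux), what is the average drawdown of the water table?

Δh ≈ 3.37 m

A = 180 ha = 1.8 × 10^6 m²
Q = 1.6 × 10^6 m³/yr = 4384 m³/d
t = 12 months = 360 d
ΔV = Q × t = 4384 m³/d × 360 d = 1.578 × 10^6 m³
Δh = ΔV / (Sy × A) = 1.578 × 10^6 / (0.26 × 1.8 × 10^6) = 3.372 m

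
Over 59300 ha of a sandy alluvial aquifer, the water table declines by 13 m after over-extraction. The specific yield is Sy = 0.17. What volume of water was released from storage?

A = 59300 ha = 5.93 × 10^8 m²
ΔV = Sy × A × Δh = 0.17 × 5.93 × 10^8 m² × 13 m = 1.311 × 10^9 m³

ΔV ≈ 1.31 × 10^9 m³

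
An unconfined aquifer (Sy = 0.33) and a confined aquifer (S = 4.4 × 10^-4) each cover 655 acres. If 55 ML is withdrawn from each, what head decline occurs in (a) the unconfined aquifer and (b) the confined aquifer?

A = 655 acres = 2.651 × 10^6 m²
ΔV = 55 ML = 55000 m³
Unconfined: Δh_u = ΔV/(Sy·A) = 55000/(0.33 × 2.651 × 10^6) = 0.06288 m
Confined: Δh_c = ΔV/(S·A) = 55000/(4.4 × 10^-4 × 2.651 × 10^6) = 47.16 m

Δh_u ≈ 0.0629 m; Δh_c ≈ 47.2 m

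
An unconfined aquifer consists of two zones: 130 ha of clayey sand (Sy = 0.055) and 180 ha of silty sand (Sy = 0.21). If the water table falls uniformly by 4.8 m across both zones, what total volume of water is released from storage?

A₁ = 130 ha = 1.3 × 10^6 m²; A₂ = 180 ha = 1.8 × 10^6 m²
ΔV₁ = 0.055 × 1.3 × 10^6 × 4.8 = 3.432 × 10^5 m³
ΔV₂ = 0.21 × 1.8 × 10^6 × 4.8 = 1.814 × 10^6 m³
ΔV = ΔV₁ + ΔV₂ = 2.158 × 10^6 m³

ΔV ≈ 2.16 × 10^6 m³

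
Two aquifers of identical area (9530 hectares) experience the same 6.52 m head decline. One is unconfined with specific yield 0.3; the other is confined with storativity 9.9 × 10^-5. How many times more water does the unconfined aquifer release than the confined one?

ΔV_u / ΔV_c ≈ 3030

A = 9530 hectares = 9.53 × 10^7 m²
Unconfined: ΔV_u = Sy × A × Δh = 0.3 × 9.53 × 10^7 × 6.52 = 1.864 × 10^8 m³
Confined: ΔV_c = S × A × Δh = 9.9 × 10^-5 × 9.53 × 10^7 × 6.52 = 61510 m³
Ratio = ΔV_u / ΔV_c = Sy / S = 0.3 / 9.9 × 10^-5 = 3030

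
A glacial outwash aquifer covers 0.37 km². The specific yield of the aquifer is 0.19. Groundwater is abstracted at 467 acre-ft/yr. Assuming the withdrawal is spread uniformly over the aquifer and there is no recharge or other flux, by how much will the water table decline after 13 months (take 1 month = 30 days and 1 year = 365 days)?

Δh ≈ 8.76 m

A = 0.37 km² = 3.7 × 10^5 m²
Q = 467 acre-ft/yr = 1578 m³/d
t = 13 months = 390 d
ΔV = Q × t = 1578 m³/d × 390 d = 6.155 × 10^5 m³
Δh = ΔV / (Sy × A) = 6.155 × 10^5 / (0.19 × 3.7 × 10^5) = 8.755 m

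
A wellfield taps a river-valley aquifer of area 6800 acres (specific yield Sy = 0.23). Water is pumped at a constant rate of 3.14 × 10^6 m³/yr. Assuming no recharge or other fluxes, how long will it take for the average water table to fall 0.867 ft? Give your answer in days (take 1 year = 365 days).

A = 6800 acres = 2.752 × 10^7 m²
Δh = 0.867 ft = 0.2643 m
ΔV = Sy × A × Δh = 0.23 × 2.752 × 10^7 × 0.2643 = 1.673 × 10^6 m³
Q = 3.14 × 10^6 m³/yr = 8603 m³/d
t = ΔV / Q = 1.673 × 10^6 m³ / 8603 m³/d = 194.4 d

t ≈ 194 days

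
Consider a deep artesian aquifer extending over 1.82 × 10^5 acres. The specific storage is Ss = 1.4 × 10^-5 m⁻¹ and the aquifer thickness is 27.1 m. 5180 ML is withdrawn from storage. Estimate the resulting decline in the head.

S = Ss × b = 1.4 × 10^-5 m⁻¹ × 27.1 m = 3.794 × 10^-4
A = 1.82 × 10^5 acres = 7.365 × 10^8 m²
ΔV = 5180 ML = 5.18 × 10^6 m³
Δh = ΔV / (S × A) = 5.18 × 10^6 m³ / (3.794 × 10^-4 × 7.365 × 10^8 m²) = 18.54 m

Δh ≈ 18.5 m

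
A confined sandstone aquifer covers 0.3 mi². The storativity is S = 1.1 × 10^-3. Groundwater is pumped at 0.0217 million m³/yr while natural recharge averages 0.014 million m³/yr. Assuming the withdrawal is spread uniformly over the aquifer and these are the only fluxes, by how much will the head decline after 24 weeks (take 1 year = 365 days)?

A = 0.3 mi² = 7.77 × 10^5 m²
Net abstraction = 0.0217 − 0.014 = 0.0077 million m³/yr
Q_net = 0.0077 million m³/yr = 21.1 m³/d
t = 24 weeks = 168 d
ΔV = Q × t = 21.1 m³/d × 168 d = 3544 m³
Δh = ΔV / (S × A) = 3544 / (0.0011 × 7.77 × 10^5) = 4.147 m

Δh ≈ 4.15 m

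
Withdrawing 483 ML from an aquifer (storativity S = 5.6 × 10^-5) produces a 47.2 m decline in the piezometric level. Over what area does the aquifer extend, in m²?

A ≈ 1.83 × 10^8 m²

ΔV = 483 ML = 4.83 × 10^5 m³
A = ΔV / (S × Δh) = 4.83 × 10^5 / (5.6 × 10^-5 × 47.2) = 1.827 × 10^8 m²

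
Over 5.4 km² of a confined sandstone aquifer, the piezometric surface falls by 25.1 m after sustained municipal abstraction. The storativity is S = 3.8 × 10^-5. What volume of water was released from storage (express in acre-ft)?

A = 5.4 km² = 5.4 × 10^6 m²
ΔV = S × A × Δh = 3.8 × 10^-5 × 5.4 × 10^6 m² × 25.1 m = 5151 m³
ΔV = 5151 m³ = 4.176 acre-ft

ΔV ≈ 4.18 acre-ft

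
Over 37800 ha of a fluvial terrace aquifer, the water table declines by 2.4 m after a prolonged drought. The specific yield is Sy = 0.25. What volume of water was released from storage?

ΔV ≈ 2.27 × 10^8 m³

A = 37800 ha = 3.78 × 10^8 m²
ΔV = Sy × A × Δh = 0.25 × 3.78 × 10^8 m² × 2.4 m = 2.268 × 10^8 m³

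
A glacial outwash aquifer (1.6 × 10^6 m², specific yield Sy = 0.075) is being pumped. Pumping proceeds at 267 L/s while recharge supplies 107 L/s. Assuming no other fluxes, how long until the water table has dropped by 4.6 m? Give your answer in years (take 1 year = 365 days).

ΔV = Sy × A × Δh = 0.075 × 1.6 × 10^6 × 4.6 = 5.52 × 10^5 m³
Net withdrawal = 267 − 107 = 160 L/s = 13820 m³/d
t = ΔV / Q = 5.52 × 10^5 m³ / 13820 m³/d = 39.93 d
t = 39.93 d ≈ 0.1094 years

t ≈ 0.109 years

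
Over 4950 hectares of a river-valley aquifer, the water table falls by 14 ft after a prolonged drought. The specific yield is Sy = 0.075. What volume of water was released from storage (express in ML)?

ΔV ≈ 15800 ML

A = 4950 hectares = 4.95 × 10^7 m²
Δh = 14 ft = 4.267 m
ΔV = Sy × A × Δh = 0.075 × 4.95 × 10^7 m² × 4.267 m = 1.584 × 10^7 m³
ΔV = 1.584 × 10^7 m³ = 15840 ML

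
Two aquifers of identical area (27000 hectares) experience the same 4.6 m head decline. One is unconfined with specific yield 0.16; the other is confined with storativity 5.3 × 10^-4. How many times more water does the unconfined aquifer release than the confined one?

A = 27000 hectares = 2.7 × 10^8 m²
Unconfined: ΔV_u = Sy × A × Δh = 0.16 × 2.7 × 10^8 × 4.6 = 1.987 × 10^8 m³
Confined: ΔV_c = S × A × Δh = 5.3 × 10^-4 × 2.7 × 10^8 × 4.6 = 6.583 × 10^5 m³
Ratio = ΔV_u / ΔV_c = Sy / S = 0.16 / 5.3 × 10^-4 = 301.9

ΔV_u / ΔV_c ≈ 302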